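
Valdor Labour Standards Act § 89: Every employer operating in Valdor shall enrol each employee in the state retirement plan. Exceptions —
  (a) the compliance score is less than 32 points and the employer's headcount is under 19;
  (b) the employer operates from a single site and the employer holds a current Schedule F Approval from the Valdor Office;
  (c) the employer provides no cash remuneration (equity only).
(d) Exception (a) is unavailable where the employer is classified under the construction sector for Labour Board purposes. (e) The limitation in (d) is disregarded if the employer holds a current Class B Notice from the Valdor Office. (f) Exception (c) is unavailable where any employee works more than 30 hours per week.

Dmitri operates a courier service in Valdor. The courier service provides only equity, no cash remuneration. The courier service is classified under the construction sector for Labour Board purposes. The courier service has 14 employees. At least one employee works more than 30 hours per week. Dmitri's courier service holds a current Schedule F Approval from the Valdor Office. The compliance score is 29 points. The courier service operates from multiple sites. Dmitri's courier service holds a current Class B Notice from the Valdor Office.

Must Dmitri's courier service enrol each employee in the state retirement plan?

No — exception (a) applies; Dmitri's courier service is not required to enrol each employee in the state retirement plan.

Exception (a): the compliance score is 29 points, less than the 32 points limit; the employer's headcount is 14, under the 19 limit — every condition holds. Considering the limiting provisions: (d) applies (the courier service is classified under the construction sector), but is itself disapplied by (e): (e) applies — a current Class B Notice is held. Exception (a) stands.
Exception (b) fails — the employer operates from multiple sites.
Exception (c) is satisfied on its face — remuneration is equity-only. Turning to paragraph (f): (f) is triggered — at least one employee exceeds 30 hours/week. Exception (c) does not apply.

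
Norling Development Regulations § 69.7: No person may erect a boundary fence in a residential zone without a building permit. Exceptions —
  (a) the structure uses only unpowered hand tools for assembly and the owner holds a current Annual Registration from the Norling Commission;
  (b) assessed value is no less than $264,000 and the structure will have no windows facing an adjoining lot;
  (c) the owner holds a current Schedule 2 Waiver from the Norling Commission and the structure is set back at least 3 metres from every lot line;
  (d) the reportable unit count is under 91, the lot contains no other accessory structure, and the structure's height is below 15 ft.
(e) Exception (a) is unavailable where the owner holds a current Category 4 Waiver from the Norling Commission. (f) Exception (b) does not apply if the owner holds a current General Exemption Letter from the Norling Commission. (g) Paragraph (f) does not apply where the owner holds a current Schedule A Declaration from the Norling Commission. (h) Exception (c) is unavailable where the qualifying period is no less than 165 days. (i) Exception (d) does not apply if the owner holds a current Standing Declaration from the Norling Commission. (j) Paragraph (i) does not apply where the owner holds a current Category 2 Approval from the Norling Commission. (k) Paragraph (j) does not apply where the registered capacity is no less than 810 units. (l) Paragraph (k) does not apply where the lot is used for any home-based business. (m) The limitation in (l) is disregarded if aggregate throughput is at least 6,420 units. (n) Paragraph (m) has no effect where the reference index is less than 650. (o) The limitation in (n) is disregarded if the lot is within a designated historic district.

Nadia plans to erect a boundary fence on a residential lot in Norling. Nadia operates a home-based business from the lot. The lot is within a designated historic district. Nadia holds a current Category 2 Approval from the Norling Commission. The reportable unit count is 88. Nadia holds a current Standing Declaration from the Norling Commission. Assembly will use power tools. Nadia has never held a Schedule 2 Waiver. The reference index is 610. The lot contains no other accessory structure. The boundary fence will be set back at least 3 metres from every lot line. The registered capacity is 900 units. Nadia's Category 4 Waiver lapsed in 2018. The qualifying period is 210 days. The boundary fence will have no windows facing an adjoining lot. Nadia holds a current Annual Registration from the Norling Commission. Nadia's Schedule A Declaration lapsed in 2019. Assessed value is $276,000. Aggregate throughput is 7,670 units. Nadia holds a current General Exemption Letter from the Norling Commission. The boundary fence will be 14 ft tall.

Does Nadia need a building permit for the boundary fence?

Yes — Nadia must obtain a building permit.

Exception (a) fails — assembly uses power tools.
All of (b)'s requirements are met (assessed value is $276,000, meeting the $264,000 threshold; no windows face an adjoining lot). But: (f) operates — a current General Exemption Letter is held. (g), which would lift (f), does not operate here — there is no Schedule A Declaration in force. (b) is therefore removed.
Exception (c) does not apply: there is no Schedule 2 Waiver in force.
Exception (d) is satisfied on its face — the reportable unit count is 88, under the 91 limit; the lot has no other accessory structure; the structure's height is 14 ft, below the 15 ft limit. But applying paragraphs (i)–(o): (i) is engaged — a current Standing Declaration is held. (j) would limit (i) — a current Category 2 Approval is held — but (k) sets (j) aside: (k) operates against (j): the registered capacity is 900 units, meeting the 810 units threshold. (l) would limit (k) — a home-based business operates on the lot — but (m) sets (l) aside: (m) operates against (l): aggregate throughput is 7,670 units, meeting the 6,420 units threshold. (n) would limit (m) — the reference index is 610, less than the 650 limit — but (o) sets (n) aside: (o) operates against (n): the lot is in a historic district. So (d) is unavailable.
None of the exceptions is available; § 69.7 applies in full.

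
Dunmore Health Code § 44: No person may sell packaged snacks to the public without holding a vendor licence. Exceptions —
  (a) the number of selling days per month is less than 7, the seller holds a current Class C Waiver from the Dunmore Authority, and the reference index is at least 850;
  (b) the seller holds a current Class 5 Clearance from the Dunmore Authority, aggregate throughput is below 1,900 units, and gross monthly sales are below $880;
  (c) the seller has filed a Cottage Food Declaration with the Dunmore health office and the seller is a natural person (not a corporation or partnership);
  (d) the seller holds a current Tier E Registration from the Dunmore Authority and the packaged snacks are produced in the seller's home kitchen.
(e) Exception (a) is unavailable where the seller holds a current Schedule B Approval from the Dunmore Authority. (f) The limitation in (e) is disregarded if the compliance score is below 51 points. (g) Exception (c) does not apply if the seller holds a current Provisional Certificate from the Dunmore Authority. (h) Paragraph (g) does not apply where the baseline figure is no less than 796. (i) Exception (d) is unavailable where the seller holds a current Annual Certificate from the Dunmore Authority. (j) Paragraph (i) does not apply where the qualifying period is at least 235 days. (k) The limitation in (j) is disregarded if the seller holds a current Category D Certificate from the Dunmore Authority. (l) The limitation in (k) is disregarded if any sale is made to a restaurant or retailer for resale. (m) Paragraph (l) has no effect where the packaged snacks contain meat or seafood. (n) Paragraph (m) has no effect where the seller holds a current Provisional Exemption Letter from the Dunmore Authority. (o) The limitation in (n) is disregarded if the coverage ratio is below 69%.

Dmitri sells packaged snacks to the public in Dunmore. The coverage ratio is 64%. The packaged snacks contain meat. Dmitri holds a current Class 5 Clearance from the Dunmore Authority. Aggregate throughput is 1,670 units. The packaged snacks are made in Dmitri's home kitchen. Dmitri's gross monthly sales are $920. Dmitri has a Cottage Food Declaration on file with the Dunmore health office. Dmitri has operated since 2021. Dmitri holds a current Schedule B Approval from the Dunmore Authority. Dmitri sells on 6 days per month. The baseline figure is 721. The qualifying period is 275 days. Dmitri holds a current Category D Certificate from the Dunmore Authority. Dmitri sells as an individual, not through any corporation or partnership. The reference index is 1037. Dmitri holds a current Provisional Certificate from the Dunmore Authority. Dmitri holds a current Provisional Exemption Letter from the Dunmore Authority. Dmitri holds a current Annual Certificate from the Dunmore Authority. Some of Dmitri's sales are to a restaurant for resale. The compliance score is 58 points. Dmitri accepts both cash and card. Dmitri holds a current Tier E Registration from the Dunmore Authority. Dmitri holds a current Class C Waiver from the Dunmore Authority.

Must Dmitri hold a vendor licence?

Yes — Dmitri must hold a vendor licence.

Exception (a)'s conditions are all satisfied: the number of selling days per month is 6, less than the 7 limit; a current Class C Waiver is held; the reference index is 1,037, meeting the 850 threshold. But: (e) operates — a current Schedule B Approval is held. (f) is not engaged (the compliance score is 58 points, not below 51 points), so (e) stands. So (a) is unavailable.
Exception (b) requires that gross monthly sales are below $880; but gross monthly sales are $920, not below $880, so (b) is unavailable.
Exception (c)'s conditions are all satisfied: a Cottage Food Declaration is on file; the seller is a natural person. But applying paragraphs (g)–(h): (g) is triggered — a current Provisional Certificate is held. (h) is not triggered (the baseline figure is 721, short of 796), so (g) stands. Exception (c) does not apply.
Exception (d)'s conditions are all satisfied: a current Tier E Registration is held; the packaged snacks are home-kitchen produced. But: (i) operates against (d): a current Annual Certificate is held. (j) is engaged (the qualifying period is 275 days, meeting the 235 days threshold), but is overridden by (k): (k) operates against (j): a current Category D Certificate is held. (l) would limit (k) — some sales are to a restaurant for resale — but (m) sets (l) aside: (m) operates — the packaged snacks contain meat. (n) is engaged (a current Provisional Exemption Letter is held), but is displaced by (o): (o) operates against (n): the coverage ratio is 64%, below the 69% limit. So (d) is unavailable.
No exception displaces § 44.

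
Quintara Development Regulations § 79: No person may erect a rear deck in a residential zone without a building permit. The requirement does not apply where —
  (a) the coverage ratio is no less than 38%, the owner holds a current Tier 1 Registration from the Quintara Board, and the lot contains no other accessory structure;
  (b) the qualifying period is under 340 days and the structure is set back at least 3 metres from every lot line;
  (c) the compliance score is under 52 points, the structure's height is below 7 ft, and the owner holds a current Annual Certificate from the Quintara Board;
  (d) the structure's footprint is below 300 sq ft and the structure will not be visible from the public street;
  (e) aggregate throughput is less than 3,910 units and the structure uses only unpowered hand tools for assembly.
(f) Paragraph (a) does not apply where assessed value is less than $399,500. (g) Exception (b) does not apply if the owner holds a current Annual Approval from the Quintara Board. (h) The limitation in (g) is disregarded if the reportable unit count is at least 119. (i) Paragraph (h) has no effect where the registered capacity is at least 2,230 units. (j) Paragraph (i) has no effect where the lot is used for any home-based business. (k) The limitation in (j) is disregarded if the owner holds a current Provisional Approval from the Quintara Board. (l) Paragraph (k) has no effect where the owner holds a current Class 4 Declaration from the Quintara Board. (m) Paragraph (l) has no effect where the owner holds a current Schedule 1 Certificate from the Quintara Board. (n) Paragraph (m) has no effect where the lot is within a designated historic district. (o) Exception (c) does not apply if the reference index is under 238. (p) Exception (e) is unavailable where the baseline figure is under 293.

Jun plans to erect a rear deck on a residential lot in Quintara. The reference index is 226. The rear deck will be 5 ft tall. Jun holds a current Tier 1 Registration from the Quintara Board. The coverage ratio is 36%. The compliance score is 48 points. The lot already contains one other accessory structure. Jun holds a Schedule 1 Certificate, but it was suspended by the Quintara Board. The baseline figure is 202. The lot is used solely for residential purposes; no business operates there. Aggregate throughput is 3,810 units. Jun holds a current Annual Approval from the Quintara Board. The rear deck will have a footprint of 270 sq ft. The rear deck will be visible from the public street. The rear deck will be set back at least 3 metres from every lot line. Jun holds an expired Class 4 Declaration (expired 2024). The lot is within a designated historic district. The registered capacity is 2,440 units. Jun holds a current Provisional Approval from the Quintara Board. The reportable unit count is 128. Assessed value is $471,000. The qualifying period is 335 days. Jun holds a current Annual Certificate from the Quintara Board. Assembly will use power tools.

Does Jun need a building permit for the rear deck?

Exception (a) fails — the coverage ratio is 36%, short of 38%.
Exception (b): the qualifying period is 335 days, under the 340 days limit; the setback is at least 3 m on every side — every condition holds. But: (g) operates against (b): a current Annual Approval is held. (h) would limit (g) — the reportable unit count is 128, meeting the 119 threshold — but (i) sets (h) aside: (i) operates against (h): the registered capacity is 2,440 units, meeting the 2,230 units threshold. (j) does not operate here (the lot is solely residential), so (i) stands. So (b) is unavailable.
All of (c)'s requirements are met (the compliance score is 48 points, under the 52 points limit; the structure's height is 5 ft, below the 7 ft limit; a current Annual Certificate is held). Turning to paragraph (o): (o) is engaged — the reference index is 226, under the 238 limit. So (c) is unavailable.
Exception (d) requires that the structure will not be visible from the public street; but the structure will be visible from the street, so (d) is unavailable.
Exception (e) fails — assembly uses power tools.
Every exception is unavailable, so the rule governs.

Yes — Jun must obtain a building permit.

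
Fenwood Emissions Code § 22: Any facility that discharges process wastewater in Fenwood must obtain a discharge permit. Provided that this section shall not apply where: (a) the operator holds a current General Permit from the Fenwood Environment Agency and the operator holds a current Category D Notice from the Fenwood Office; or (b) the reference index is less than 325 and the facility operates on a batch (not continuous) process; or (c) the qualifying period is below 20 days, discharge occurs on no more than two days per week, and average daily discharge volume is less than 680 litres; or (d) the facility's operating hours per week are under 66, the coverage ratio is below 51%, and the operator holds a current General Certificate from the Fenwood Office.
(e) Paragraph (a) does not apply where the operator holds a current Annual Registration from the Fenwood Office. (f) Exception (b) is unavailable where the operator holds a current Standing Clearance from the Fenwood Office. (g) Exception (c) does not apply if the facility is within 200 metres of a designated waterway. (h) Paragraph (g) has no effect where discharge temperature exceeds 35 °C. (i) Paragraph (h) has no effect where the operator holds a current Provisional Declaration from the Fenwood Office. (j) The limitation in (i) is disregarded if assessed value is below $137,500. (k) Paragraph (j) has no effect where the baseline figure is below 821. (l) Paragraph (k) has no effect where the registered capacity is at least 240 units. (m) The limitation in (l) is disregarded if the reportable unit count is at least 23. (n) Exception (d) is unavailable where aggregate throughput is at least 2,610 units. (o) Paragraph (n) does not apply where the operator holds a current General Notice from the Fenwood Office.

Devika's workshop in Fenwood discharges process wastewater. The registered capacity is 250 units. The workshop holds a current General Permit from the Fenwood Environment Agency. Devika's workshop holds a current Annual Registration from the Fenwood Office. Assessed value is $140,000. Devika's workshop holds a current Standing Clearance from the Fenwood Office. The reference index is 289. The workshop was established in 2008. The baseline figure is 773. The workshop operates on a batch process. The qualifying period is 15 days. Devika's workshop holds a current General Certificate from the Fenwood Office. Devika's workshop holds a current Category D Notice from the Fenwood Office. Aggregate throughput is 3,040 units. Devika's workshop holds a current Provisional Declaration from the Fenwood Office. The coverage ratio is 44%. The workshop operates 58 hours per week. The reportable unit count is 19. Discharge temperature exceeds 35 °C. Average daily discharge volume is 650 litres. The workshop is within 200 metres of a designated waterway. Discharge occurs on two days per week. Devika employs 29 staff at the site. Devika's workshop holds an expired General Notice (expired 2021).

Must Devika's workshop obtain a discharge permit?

Exception (a)'s conditions are all satisfied: a current General Permit is held; a current Category D Notice is held. But applying paragraph (e): (e) operates against (a): a current Annual Registration is held. Exception (a) does not apply.
Exception (b) is satisfied on its face — the reference index is 289, less than the 325 limit; the facility operates on a batch process. However, paragraph (f) must be considered: (f) operates against (b): a current Standing Clearance is held. So (b) is unavailable.
Exception (c): the qualifying period is 15 days, below the 20 days limit; discharge occurs on no more than two days per week; average daily discharge volume is 650 litres, less than the 680 litres limit — every condition holds. However, paragraphs (g)–(m) must be considered: (g) operates against (c): the workshop is within 200 m of a designated waterway. (h) would limit (g) — discharge temperature exceeds 35 °C — but (i) sets (h) aside: (i) operates — a current Provisional Declaration is held. (j) is inapplicable (assessed value is $140,000, not below $137,500), so (i) stands. Exception (c) does not apply.
All of (d)'s requirements are met (the facility's operating hours per week are 58, under the 66 limit; the coverage ratio is 44%, below the 51% limit; a current General Certificate is held). But applying paragraphs (n)–(o): (n) operates against (d): aggregate throughput is 3,040 units, meeting the 2,610 units threshold. (o) is not engaged (the General Notice is not current), so (n) stands. So (d) is unavailable.
No exception applies. The general rule governs.

Yes — Devika's workshop must obtain a discharge permit.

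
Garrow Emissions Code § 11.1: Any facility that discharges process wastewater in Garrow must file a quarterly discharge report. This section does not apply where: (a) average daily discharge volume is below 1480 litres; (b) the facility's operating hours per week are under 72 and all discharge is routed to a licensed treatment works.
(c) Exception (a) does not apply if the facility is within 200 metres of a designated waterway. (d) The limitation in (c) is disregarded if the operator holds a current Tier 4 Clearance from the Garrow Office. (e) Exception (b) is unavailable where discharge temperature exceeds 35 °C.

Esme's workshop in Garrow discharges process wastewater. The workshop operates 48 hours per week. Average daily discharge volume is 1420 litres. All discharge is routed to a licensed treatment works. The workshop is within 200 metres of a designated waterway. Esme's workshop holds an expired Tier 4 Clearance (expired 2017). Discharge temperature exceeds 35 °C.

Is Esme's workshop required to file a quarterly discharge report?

Yes — Esme's workshop must file a quarterly discharge report.

All of (a)'s requirements are met (average daily discharge volume is 1420 litres, below the 1480 litres limit). But: (c) operates against (a): the workshop is within 200 m of a designated waterway. (d), which would lift (c), is not triggered — there is no Tier 4 Clearance in force. (a) is therefore removed.
Exception (b) is satisfied on its face — the facility's operating hours per week are 48, under the 72 limit; discharge is routed to a licensed treatment works. But: (e) operates against (b): discharge temperature exceeds 35 °C. Exception (b) does not apply.
None of the exceptions is available; § 11.1 applies in full.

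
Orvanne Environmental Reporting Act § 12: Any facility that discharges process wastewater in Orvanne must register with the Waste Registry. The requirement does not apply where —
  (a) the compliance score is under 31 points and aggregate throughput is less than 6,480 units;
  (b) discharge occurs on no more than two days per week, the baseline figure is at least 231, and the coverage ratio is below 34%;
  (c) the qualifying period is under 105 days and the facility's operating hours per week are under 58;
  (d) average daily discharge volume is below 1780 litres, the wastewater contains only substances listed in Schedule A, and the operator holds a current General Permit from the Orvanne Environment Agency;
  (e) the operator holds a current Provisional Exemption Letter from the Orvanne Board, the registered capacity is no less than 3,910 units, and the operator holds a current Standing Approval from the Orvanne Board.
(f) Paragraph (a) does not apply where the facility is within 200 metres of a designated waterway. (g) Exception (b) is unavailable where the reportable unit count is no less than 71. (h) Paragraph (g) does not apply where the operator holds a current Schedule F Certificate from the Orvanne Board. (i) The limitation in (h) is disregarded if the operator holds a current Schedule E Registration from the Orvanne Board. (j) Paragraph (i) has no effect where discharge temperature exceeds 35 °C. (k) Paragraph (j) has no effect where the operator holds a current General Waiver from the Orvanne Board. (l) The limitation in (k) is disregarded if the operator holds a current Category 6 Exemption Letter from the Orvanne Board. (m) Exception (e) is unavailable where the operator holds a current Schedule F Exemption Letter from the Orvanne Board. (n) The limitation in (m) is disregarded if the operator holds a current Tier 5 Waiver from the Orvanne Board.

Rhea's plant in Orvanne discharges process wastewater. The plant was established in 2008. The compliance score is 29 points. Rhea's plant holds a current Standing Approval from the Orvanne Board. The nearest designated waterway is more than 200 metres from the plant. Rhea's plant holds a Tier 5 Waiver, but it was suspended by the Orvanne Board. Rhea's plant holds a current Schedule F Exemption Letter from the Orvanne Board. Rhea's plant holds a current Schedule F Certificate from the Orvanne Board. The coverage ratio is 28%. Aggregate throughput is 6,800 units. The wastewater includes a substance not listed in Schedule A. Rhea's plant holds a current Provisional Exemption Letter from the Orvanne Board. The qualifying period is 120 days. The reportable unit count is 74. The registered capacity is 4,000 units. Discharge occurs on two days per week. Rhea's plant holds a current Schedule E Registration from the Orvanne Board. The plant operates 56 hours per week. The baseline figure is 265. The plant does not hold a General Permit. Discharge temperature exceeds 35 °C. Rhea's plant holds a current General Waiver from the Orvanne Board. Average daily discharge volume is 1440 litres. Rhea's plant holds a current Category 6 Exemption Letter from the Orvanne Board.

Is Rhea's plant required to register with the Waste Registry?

No — exception (b) applies; Rhea's plant is not required to register with the Waste Registry.

Exception (a) fails — aggregate throughput is 6,800 units, not less than 6,480 units.
All of (b)'s requirements are met (discharge occurs on no more than two days per week; the baseline figure is 265, meeting the 231 threshold; the coverage ratio is 28%, below the 34% limit). Under paragraphs (g)–(l): (g) is triggered (the reportable unit count is 74, meeting the 71 threshold), but is itself disapplied by (h): (h) is engaged — a current Schedule F Certificate is held. (i) is engaged (a current Schedule E Registration is held), but is displaced by (j): (j) operates against (i): discharge temperature exceeds 35 °C. (k) would limit (j) — a current General Waiver is held — but (l) sets (k) aside: (l) is engaged — a current Category 6 Exemption Letter is held. Exception (b) stands.
Exception (c) requires that the qualifying period is under 105 days; but the qualifying period is 120 days, not under 105 days, so (c) is unavailable.
Exception (d) requires that the wastewater contains only substances listed in Schedule A; but the wastewater includes a non-Schedule-A substance, so (d) is unavailable.
Exception (e)'s conditions are all satisfied: a current Provisional Exemption Letter is held; the registered capacity is 4,000 units, meeting the 3,910 units threshold; a current Standing Approval is held. But applying paragraphs (m)–(n): (m) operates against (e): a current Schedule F Exemption Letter is held. (n) is not engaged (there is no Tier 5 Waiver in force), so (m) stands. So (e) is unavailable.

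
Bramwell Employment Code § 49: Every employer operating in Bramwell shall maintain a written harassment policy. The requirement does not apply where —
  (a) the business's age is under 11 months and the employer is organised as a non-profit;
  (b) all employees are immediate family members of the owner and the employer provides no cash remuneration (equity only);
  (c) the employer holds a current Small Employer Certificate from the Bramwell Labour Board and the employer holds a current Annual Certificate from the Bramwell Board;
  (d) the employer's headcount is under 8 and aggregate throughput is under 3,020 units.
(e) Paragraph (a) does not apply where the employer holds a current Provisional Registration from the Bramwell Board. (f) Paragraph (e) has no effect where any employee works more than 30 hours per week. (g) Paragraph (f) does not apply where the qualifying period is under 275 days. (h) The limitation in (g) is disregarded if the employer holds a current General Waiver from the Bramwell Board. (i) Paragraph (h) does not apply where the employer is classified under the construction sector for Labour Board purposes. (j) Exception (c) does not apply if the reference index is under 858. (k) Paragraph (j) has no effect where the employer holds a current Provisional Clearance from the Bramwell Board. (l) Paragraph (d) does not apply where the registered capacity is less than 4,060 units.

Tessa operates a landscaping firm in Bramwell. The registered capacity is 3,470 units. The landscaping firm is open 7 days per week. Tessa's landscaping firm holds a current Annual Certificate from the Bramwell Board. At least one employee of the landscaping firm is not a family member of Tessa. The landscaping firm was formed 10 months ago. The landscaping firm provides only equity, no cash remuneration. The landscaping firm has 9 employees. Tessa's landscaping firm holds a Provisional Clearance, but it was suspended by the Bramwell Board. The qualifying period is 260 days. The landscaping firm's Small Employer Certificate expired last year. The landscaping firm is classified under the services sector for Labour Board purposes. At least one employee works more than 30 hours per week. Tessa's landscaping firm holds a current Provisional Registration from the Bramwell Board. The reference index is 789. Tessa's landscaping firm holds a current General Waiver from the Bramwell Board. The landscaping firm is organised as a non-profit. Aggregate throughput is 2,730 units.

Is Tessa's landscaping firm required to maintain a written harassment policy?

Exception (a) is satisfied on its face — the business's age is 10 months, under the 11 months limit; the employer is a non-profit. Under paragraphs (e)–(i): (e) would limit (a) — a current Provisional Registration is held — but (f) sets (e) aside: (f) applies — at least one employee exceeds 30 hours/week. (g) would limit (f) — the qualifying period is 260 days, under the 275 days limit — but (h) sets (g) aside: (h) operates against (g): a current General Waiver is held. (i), which would lift (h), is inapplicable — the landscaping firm is classified under the services sector. Exception (a) stands.
Exception (b) fails — at least one employee is not a family member.
Exception (c) fails — the Small Employer Certificate has expired.
Exception (d) does not apply: the employer's headcount is 9, not under 8.

No — exception (a) applies; Tessa's landscaping firm is not required to maintain a written harassment policy.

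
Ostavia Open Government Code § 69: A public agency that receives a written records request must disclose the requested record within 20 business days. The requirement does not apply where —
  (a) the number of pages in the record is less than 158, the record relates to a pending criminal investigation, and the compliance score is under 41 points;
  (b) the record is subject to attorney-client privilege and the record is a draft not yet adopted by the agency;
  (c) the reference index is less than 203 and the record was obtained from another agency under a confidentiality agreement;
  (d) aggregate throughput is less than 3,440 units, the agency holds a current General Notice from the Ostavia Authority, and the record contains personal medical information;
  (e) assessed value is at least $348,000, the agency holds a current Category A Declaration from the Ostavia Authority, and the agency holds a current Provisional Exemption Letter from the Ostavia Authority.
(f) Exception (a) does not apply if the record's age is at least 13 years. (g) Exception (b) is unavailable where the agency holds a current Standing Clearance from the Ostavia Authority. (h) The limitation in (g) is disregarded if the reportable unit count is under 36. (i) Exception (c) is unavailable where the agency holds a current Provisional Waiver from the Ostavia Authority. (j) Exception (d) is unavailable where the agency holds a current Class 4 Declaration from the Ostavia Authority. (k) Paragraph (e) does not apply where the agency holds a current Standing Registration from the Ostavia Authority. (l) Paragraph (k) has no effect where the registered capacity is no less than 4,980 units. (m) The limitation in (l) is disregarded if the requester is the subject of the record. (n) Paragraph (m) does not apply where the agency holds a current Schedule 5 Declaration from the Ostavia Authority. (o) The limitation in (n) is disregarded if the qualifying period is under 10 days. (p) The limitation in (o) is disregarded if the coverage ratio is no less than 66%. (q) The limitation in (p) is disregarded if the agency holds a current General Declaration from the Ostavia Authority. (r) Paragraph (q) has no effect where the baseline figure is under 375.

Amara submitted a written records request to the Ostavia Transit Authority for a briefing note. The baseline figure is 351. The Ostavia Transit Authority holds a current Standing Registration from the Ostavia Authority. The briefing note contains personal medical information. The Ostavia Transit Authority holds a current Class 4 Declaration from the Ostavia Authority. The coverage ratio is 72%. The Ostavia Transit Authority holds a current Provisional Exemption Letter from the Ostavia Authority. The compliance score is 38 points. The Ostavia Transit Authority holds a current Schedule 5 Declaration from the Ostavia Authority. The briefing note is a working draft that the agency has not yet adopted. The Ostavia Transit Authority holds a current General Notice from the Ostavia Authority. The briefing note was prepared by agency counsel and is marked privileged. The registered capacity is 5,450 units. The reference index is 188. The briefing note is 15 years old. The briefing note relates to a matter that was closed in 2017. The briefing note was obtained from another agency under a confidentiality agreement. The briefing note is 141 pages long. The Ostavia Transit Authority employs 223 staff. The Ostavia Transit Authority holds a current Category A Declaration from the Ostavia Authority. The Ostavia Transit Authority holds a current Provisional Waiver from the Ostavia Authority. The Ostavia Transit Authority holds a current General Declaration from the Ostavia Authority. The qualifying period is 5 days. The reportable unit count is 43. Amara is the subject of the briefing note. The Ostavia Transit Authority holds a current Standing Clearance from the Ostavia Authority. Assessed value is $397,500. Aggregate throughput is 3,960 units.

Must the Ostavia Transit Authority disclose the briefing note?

No — exception (e) applies; the Ostavia Transit Authority is not required to disclose the briefing note.

Exception (a) does not apply: the briefing note relates to a closed matter.
Exception (b)'s conditions are all satisfied: the briefing note is privileged; the briefing note is an unadopted draft. But: (g) is triggered — a current Standing Clearance is held. (h), which would lift (g), is not engaged — the reportable unit count is 43, not under 36. So (b) is unavailable.
Exception (c)'s conditions are all satisfied: the reference index is 188, less than the 203 limit; the briefing note was obtained under a confidentiality agreement. But: (i) is triggered — a current Provisional Waiver is held. Exception (c) does not apply.
Exception (d) fails — aggregate throughput is 3,960 units, not less than 3,440 units.
Exception (e)'s conditions are all satisfied: assessed value is $397,500, meeting the $348,000 threshold; a current Category A Declaration is held; a current Provisional Exemption Letter is held. Applying paragraphs (k)–(r): (k) would limit (e) — a current Standing Registration is held — but (l) sets (k) aside: (l) is engaged — the registered capacity is 5,450 units, meeting the 4,980 units threshold. (m) applies (Amara is the subject of the briefing note), but is itself disapplied by (n): (n) applies — a current Schedule 5 Declaration is held. (o) operates (the qualifying period is 5 days, under the 10 days limit), but yields to (p): (p) operates — the coverage ratio is 72%, meeting the 66% threshold. (q) would limit (p) — a current General Declaration is held — but (r) sets (q) aside: (r) is engaged — the baseline figure is 351, under the 375 limit. (e) remains available.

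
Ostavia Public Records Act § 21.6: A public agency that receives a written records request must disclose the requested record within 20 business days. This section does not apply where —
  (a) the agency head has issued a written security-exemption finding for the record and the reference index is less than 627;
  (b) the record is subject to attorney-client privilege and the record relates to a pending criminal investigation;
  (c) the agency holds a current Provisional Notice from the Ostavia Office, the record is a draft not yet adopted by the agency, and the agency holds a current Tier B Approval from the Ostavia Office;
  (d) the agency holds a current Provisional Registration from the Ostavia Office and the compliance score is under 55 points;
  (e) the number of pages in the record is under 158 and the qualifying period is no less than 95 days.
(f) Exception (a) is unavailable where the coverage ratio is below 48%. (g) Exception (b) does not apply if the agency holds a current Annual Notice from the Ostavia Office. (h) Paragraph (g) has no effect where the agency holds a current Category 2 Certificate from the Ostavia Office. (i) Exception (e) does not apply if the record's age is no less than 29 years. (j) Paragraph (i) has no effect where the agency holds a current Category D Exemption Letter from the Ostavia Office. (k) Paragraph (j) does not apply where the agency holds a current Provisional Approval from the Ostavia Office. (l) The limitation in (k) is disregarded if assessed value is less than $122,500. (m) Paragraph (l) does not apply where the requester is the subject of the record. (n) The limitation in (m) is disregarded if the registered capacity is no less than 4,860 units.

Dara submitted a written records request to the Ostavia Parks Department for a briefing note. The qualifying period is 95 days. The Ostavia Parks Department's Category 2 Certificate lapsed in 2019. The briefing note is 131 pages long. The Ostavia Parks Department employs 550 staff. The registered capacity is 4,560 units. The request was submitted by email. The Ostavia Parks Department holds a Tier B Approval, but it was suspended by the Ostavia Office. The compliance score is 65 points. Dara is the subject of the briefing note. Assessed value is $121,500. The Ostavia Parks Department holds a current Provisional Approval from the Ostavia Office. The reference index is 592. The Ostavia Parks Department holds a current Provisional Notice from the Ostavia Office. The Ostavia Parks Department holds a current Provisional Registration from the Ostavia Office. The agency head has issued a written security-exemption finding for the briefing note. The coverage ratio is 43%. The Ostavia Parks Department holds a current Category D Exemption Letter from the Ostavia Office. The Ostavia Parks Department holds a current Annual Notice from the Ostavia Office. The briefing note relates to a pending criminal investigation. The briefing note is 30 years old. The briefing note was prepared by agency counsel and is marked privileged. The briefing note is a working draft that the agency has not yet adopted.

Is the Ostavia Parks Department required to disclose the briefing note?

Exception (a)'s conditions are all satisfied: a written security-exemption finding has been issued; the reference index is 592, less than the 627 limit. But: (f) operates against (a): the coverage ratio is 43%, below the 48% limit. Exception (a) does not apply.
Exception (b) is satisfied on its face — the briefing note is privileged; the briefing note relates to a pending investigation. However, paragraphs (g)–(h) must be considered: (g) operates against (b): a current Annual Notice is held. (h), which would lift (g), does not operate here — there is no Category 2 Certificate in force. Exception (b) does not apply.
Exception (c) does not apply: no current Tier B Approval is held.
Exception (d) fails — the compliance score is 65 points, not under 55 points.
Exception (e) is satisfied on its face — the number of pages in the record is 131, under the 158 limit; the qualifying period is 95 days, meeting the 95 days threshold. However, paragraphs (i)–(n) must be considered: (i) operates against (e): the record's age is 30 years, meeting the 29 years threshold. (j) would limit (i) — a current Category D Exemption Letter is held — but (k) sets (j) aside: (k) operates against (j): a current Provisional Approval is held. (l) would limit (k) — assessed value is $121,500, less than the $122,500 limit — but (m) sets (l) aside: (m) operates — Dara is the subject of the briefing note. (n), which would lift (m), is not triggered — the registered capacity is 4,560 units, short of 4,860 units. (e) is therefore removed.
No exception displaces § 21.6.

Yes — the Ostavia Parks Department must disclose the briefing note.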